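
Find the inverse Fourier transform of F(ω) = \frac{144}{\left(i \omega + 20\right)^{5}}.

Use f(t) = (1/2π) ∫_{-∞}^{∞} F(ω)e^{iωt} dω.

f(t) = 6 t^{4} e^{- 20 t} u\left(t\right)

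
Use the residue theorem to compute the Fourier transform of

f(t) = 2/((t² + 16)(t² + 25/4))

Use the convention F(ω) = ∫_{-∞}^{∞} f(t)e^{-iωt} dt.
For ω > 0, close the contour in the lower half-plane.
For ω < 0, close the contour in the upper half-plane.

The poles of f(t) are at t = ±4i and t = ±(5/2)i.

Let g(z) = f(z)e^{-iωz}; for large |z| the factor e^{-iωz} decays in the lower half-plane when ω > 0 and in the upper half-plane when ω < 0.

Case ω > 0 (lower half-plane, clockwise contour ⇒ F(ω) = -2πi·ΣRes):
  Res_{z = - 4 i} g(z) = - \frac{i e^{- 4 \omega}}{39}
  Res_{z = - \frac{5 i}{2}} g(z) = \frac{8 i e^{- \frac{5 \omega}{2}}}{195}
  F(ω) = -2πi·ΣRes = - \frac{2 \pi e^{- 4 \omega}}{39} + \frac{16 \pi e^{- \frac{5 \omega}{2}}}{195}

Case ω < 0 (upper half-plane, counterclockwise contour ⇒ F(ω) = +2πi·ΣRes):
  Res_{z = 4 i} g(z) = \frac{i e^{4 \omega}}{39}
  Res_{z = \frac{5 i}{2}} g(z) = - \frac{8 i e^{\frac{5 \omega}{2}}}{195}
  F(ω) = 2πi·ΣRes = \frac{2 \pi \left(8 e^{\frac{5 \omega}{2}} - 5 e^{4 \omega}\right)}{195}

Both cases combine into a single formula in |ω|:

F(ω) = - \frac{2 \pi e^{- 4 \left|{\omega}\right|}}{39} + \frac{16 \pi e^{- \frac{5 \left|{\omega}\right|}{2}}}{195}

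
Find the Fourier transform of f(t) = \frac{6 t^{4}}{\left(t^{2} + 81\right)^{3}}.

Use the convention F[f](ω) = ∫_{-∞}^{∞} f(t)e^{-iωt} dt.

F(ω) = \frac{\pi \left(27 \omega^{2} - 15 \left|{\omega}\right| + 1\right) e^{- 9 \left|{\omega}\right|}}{4}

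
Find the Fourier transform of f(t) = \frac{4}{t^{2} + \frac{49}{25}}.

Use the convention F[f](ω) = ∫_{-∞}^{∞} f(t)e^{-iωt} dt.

F(ω) = \frac{20 \pi e^{- \frac{7 \left|{\omega}\right|}{5}}}{7}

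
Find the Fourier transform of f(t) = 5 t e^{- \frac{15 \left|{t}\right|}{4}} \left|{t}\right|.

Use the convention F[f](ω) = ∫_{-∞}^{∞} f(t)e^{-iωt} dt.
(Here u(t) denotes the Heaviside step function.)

F(ω) = \frac{5120 i \omega \left(16 \omega^{2} - 675\right)}{\left(16 \omega^{2} + 225\right)^{3}}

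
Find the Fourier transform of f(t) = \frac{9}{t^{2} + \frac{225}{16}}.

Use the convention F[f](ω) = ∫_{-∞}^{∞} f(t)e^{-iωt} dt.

F(ω) = \frac{12 \pi e^{- \frac{15 \left|{\omega}\right|}{4}}}{5}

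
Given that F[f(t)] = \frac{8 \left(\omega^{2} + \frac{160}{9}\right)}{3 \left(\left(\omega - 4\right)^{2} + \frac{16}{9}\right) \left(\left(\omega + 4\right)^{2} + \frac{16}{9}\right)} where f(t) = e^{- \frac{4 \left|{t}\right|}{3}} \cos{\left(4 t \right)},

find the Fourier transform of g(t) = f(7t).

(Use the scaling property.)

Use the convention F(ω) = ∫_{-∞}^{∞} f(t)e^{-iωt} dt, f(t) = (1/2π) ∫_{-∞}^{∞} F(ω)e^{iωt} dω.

F[g](ω) = \frac{168 \left(9 \omega^{2} + 7840\right)}{81 \omega^{4} - 112896 \omega^{2} + 61465600}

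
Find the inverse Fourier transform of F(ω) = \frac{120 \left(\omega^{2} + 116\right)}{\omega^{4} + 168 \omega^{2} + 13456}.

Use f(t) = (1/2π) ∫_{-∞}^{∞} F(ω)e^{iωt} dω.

f(t) = 6 e^{- 10 \left|{t}\right|} \cos{\left(4 \left|{t}\right| \right)}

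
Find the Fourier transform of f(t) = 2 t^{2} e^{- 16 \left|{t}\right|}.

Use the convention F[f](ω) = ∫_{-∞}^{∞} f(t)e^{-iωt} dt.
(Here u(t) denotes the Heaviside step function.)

F(ω) = \frac{128 \left(256 - 3 \omega^{2}\right)}{\left(\omega^{2} + 256\right)^{3}}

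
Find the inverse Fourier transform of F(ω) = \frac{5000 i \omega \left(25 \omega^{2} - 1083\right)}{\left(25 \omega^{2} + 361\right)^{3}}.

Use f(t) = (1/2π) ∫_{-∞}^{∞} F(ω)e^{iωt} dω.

f(t) = 2 t e^{- \frac{19 \left|{t}\right|}{5}} \left|{t}\right|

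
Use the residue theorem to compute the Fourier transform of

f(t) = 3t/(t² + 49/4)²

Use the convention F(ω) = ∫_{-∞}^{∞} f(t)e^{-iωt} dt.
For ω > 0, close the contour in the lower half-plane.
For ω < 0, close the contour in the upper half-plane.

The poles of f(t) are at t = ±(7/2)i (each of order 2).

Let g(z) = f(z)e^{-iωz}; for large |z| the factor e^{-iωz} decays in the lower half-plane when ω > 0 and in the upper half-plane when ω < 0.

Case ω > 0 (lower half-plane, clockwise contour ⇒ F(ω) = -2πi·ΣRes):
  Res_{z = - \frac{7 i}{2}} g(z) = \frac{3 \omega e^{- \frac{7 \omega}{2}}}{14} (pole of order 2)
  F(ω) = -2πi·ΣRes = - \frac{3 i \pi \omega e^{- \frac{7 \omega}{2}}}{7}

Case ω < 0 (upper half-plane, counterclockwise contour ⇒ F(ω) = +2πi·ΣRes):
  Res_{z = \frac{7 i}{2}} g(z) = - \frac{3 \omega e^{\frac{7 \omega}{2}}}{14} (pole of order 2)
  F(ω) = 2πi·ΣRes = - \frac{3 i \pi \omega e^{\frac{7 \omega}{2}}}{7}

Both cases combine into a single formula in |ω|:

F(ω) = - \frac{3 i \pi \omega e^{- \frac{7 \left|{\omega}\right|}{2}}}{7}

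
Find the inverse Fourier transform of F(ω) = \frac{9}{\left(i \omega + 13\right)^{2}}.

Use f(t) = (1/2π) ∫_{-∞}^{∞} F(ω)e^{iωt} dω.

f(t) = 9 t e^{- 13 t} u\left(t\right)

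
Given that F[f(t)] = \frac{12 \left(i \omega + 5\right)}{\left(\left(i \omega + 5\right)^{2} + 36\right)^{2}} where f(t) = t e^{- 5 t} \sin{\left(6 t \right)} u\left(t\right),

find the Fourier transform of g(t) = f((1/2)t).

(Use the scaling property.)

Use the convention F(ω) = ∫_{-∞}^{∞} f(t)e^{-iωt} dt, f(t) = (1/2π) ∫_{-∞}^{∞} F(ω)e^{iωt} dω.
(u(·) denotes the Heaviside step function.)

F[g](ω) = \frac{24 \left(2 i \omega + 5\right)}{\left(\left(2 i \omega + 5\right)^{2} + 36\right)^{2}}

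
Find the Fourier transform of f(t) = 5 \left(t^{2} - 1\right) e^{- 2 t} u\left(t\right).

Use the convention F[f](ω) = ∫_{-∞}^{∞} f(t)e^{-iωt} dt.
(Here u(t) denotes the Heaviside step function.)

F(ω) = \frac{5 \left(2 i \omega - \left(i \omega + 2\right)^{3} + 4\right)}{\left(i \omega + 2\right)^{4}}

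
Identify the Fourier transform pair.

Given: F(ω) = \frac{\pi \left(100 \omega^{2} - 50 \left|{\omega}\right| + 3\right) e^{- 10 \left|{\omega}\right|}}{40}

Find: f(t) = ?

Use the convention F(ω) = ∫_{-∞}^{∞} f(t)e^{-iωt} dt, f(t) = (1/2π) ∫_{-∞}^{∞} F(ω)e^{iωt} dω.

f(t) = \frac{2 t^{4}}{\left(t^{2} + 100\right)^{3}}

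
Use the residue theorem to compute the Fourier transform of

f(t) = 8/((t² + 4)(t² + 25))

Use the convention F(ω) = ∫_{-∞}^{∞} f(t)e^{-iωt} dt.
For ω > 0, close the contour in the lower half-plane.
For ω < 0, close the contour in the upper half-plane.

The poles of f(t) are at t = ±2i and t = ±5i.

Let g(z) = f(z)e^{-iωz}; for large |z| the factor e^{-iωz} decays in the lower half-plane when ω > 0 and in the upper half-plane when ω < 0.

Case ω > 0 (lower half-plane, clockwise contour ⇒ F(ω) = -2πi·ΣRes):
  Res_{z = - 2 i} g(z) = \frac{2 i e^{- 2 \omega}}{21}
  Res_{z = - 5 i} g(z) = - \frac{4 i e^{- 5 \omega}}{105}
  F(ω) = -2πi·ΣRes = \frac{4 \pi \left(5 e^{3 \omega} - 2\right) e^{- 5 \omega}}{105}

Case ω < 0 (upper half-plane, counterclockwise contour ⇒ F(ω) = +2πi·ΣRes):
  Res_{z = 2 i} g(z) = - \frac{2 i e^{2 \omega}}{21}
  Res_{z = 5 i} g(z) = \frac{4 i e^{5 \omega}}{105}
  F(ω) = 2πi·ΣRes = \frac{4 \pi \left(5 - 2 e^{3 \omega}\right) e^{2 \omega}}{105}

Both cases combine into a single formula in |ω|:

F(ω) = \frac{4 \pi \left(5 e^{3 \left|{\omega}\right|} - 2\right) e^{- 5 \left|{\omega}\right|}}{105}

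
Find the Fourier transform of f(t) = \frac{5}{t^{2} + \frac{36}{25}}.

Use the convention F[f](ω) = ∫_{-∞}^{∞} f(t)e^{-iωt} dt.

F(ω) = \frac{25 \pi e^{- \frac{6 \left|{\omega}\right|}{5}}}{6}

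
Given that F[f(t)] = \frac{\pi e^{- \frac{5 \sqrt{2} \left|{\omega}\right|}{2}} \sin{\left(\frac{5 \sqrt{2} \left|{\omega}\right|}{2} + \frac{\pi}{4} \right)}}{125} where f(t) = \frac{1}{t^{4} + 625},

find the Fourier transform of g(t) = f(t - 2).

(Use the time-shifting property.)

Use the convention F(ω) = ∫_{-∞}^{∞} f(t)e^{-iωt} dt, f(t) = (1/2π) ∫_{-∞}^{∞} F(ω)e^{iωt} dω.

F[g](ω) = \frac{\pi e^{- 2 i \omega - \frac{5 \sqrt{2} \left|{\omega}\right|}{2}} \sin{\left(\frac{5 \sqrt{2} \left|{\omega}\right|}{2} + \frac{\pi}{4} \right)}}{125}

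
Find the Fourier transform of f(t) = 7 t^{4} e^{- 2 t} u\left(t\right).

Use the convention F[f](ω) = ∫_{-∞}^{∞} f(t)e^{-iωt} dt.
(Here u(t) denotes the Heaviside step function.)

F(ω) = \frac{168}{\left(i \omega + 2\right)^{5}}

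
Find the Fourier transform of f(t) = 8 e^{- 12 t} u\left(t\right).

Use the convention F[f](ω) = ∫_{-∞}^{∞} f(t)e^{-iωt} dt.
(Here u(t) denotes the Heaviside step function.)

F(ω) = \frac{8}{i \omega + 12}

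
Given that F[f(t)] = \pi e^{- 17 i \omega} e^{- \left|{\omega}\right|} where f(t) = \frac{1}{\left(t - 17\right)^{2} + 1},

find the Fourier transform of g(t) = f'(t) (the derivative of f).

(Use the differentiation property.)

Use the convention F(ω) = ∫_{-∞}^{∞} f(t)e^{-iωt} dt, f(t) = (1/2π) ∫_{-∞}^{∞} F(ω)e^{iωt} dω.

F[g](ω) = i \pi \omega e^{- 17 i \omega - \left|{\omega}\right|}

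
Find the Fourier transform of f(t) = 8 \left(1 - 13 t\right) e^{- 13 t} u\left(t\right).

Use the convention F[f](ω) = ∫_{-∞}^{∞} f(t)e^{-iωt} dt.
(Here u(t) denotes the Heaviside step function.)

F(ω) = \frac{8 i \omega}{- \omega^{2} + 26 i \omega + 169}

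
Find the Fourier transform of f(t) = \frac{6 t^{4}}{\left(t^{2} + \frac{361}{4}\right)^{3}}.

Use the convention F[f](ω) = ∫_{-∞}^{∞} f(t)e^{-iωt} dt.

F(ω) = \frac{3 \pi \left(361 \omega^{2} - 190 \left|{\omega}\right| + 12\right) e^{- \frac{19 \left|{\omega}\right|}{2}}}{152}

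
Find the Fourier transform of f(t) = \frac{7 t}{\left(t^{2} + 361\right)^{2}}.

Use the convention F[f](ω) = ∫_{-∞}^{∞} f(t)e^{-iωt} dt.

F(ω) = - \frac{7 i \pi \omega e^{- 19 \left|{\omega}\right|}}{38}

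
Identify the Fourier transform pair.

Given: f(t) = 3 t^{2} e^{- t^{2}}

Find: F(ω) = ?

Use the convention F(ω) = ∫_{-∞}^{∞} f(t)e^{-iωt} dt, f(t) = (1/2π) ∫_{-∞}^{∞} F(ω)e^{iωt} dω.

F(ω) = \frac{3 \sqrt{\pi} \left(2 - \omega^{2}\right) e^{- \frac{\omega^{2}}{4}}}{4}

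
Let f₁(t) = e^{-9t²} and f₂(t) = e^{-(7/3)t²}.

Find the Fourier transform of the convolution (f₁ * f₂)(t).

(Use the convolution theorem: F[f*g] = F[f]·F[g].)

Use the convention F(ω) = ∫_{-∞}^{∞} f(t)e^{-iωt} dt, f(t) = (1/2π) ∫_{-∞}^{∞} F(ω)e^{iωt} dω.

F[f₁*f₂](ω) = \frac{\sqrt{21} \pi e^{- \frac{17 \omega^{2}}{126}}}{21}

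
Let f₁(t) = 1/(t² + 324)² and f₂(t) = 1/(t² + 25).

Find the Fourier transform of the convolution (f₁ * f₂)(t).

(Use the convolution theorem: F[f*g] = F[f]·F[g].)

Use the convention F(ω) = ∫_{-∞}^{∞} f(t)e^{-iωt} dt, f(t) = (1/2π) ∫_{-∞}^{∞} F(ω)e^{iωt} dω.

F[f₁*f₂](ω) = \frac{\pi^{2} \left(18 \left|{\omega}\right| + 1\right) e^{- 23 \left|{\omega}\right|}}{58320}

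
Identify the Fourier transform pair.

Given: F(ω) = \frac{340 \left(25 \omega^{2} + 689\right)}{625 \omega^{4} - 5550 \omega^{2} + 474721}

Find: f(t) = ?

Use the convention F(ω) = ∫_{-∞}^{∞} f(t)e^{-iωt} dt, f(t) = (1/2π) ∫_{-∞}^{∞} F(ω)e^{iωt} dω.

f(t) = 2 e^{- \frac{17 \left|{t}\right|}{5}} \cos{\left(4 \left|{t}\right| \right)}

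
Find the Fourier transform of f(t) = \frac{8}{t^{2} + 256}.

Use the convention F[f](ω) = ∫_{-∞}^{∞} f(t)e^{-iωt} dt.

F(ω) = \frac{\pi e^{- 16 \left|{\omega}\right|}}{2}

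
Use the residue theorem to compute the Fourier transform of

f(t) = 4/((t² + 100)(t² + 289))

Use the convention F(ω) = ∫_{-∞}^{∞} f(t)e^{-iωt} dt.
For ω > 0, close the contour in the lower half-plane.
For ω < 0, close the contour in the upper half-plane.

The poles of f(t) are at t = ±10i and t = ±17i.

Let g(z) = f(z)e^{-iωz}; for large |z| the factor e^{-iωz} decays in the lower half-plane when ω > 0 and in the upper half-plane when ω < 0.

Case ω > 0 (lower half-plane, clockwise contour ⇒ F(ω) = -2πi·ΣRes):
  Res_{z = - 10 i} g(z) = \frac{i e^{- 10 \omega}}{945}
  Res_{z = - 17 i} g(z) = - \frac{2 i e^{- 17 \omega}}{3213}
  F(ω) = -2πi·ΣRes = \frac{2 \pi \left(17 e^{7 \omega} - 10\right) e^{- 17 \omega}}{16065}

Case ω < 0 (upper half-plane, counterclockwise contour ⇒ F(ω) = +2πi·ΣRes):
  Res_{z = 10 i} g(z) = - \frac{i e^{10 \omega}}{945}
  Res_{z = 17 i} g(z) = \frac{2 i e^{17 \omega}}{3213}
  F(ω) = 2πi·ΣRes = \frac{2 \pi \left(17 - 10 e^{7 \omega}\right) e^{10 \omega}}{16065}

Both cases combine into a single formula in |ω|:

F(ω) = \frac{2 \pi \left(17 e^{7 \left|{\omega}\right|} - 10\right) e^{- 17 \left|{\omega}\right|}}{16065}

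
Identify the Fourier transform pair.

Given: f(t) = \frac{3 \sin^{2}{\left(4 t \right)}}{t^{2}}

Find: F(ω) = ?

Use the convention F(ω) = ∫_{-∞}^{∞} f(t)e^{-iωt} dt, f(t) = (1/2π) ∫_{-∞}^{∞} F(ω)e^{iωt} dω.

F(ω) = \begin{cases} \frac{3 \pi \left(8 - \left|{\omega}\right|\right)}{2} & \text{for}\: \omega > -8 \wedge \omega < 8 \\0 & \text{otherwise} \end{cases}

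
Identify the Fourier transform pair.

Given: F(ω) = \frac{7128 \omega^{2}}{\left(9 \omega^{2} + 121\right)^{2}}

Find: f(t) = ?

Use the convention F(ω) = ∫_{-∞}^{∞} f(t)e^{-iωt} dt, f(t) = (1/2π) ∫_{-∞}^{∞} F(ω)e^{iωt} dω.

f(t) = 6 \left(1 - \frac{11 \left|{t}\right|}{3}\right) e^{- \frac{11 \left|{t}\right|}{3}}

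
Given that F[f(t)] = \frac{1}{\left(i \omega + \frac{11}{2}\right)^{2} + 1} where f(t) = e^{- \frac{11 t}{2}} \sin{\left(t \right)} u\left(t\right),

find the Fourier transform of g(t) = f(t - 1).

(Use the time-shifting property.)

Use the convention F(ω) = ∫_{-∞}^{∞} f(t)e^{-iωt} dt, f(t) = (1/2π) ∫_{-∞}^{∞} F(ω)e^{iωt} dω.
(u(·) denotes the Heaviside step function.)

F[g](ω) = \frac{4 e^{- i \omega}}{\left(2 i \omega + 11\right)^{2} + 4}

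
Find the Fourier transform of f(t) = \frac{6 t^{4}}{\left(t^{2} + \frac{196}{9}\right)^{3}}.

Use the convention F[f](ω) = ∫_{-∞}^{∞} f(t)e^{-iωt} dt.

F(ω) = \frac{\pi \left(196 \omega^{2} - 210 \left|{\omega}\right| + 27\right) e^{- \frac{14 \left|{\omega}\right|}{3}}}{56}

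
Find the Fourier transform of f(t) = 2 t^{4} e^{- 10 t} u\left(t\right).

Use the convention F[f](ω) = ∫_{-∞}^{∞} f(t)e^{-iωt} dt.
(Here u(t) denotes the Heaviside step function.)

F(ω) = \frac{48}{\left(i \omega + 10\right)^{5}}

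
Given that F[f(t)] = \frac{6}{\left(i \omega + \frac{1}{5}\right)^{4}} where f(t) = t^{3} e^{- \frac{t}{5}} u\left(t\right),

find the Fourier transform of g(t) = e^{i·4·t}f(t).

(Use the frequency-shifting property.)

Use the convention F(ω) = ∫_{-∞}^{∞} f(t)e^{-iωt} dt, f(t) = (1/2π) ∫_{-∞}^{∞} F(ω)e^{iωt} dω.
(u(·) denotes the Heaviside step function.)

F[g](ω) = \frac{3750}{\left(5 i \left(\omega - 4\right) + 1\right)^{4}}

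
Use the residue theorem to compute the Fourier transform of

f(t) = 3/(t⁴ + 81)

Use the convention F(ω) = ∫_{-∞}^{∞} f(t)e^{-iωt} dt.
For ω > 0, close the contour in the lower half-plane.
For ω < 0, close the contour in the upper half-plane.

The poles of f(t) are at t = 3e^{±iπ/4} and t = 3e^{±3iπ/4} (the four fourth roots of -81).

Let g(z) = f(z)e^{-iωz}; for large |z| the factor e^{-iωz} decays in the lower half-plane when ω > 0 and in the upper half-plane when ω < 0.

Case ω > 0 (lower half-plane, clockwise contour ⇒ F(ω) = -2πi·ΣRes):
  Res_{z = - \frac{3 \sqrt{2}}{2} - \frac{3 \sqrt{2} i}{2}} g(z) = \frac{\sqrt{2} i \left(1 - i\right) e^{\frac{3 \sqrt{2} \omega \left(-1 + i\right)}{2}}}{72}
  Res_{z = \frac{3 \sqrt{2}}{2} - \frac{3 \sqrt{2} i}{2}} g(z) = \frac{\sqrt{2} i \left(1 + i\right) e^{- \frac{3 \sqrt{2} \omega \left(1 + i\right)}{2}}}{72}
  F(ω) = -2πi·ΣRes = \frac{\sqrt{2} \pi \left(1 - i\right) \left(e^{3 \sqrt{2} i \omega} + i\right) e^{- \frac{3 \sqrt{2} \omega \left(1 + i\right)}{2}}}{36} = \frac{\pi e^{- \frac{3 \sqrt{2} \omega}{2}} \sin{\left(\frac{3 \sqrt{2} \omega}{2} + \frac{\pi}{4} \right)}}{9}

Case ω < 0 (upper half-plane, counterclockwise contour ⇒ F(ω) = +2πi·ΣRes):
  Res_{z = \frac{3 \sqrt{2}}{2} + \frac{3 \sqrt{2} i}{2}} g(z) = \frac{\sqrt{2} i \left(-1 + i\right) e^{\frac{3 \sqrt{2} \omega \left(1 - i\right)}{2}}}{72}
  Res_{z = - \frac{3 \sqrt{2}}{2} + \frac{3 \sqrt{2} i}{2}} g(z) = \frac{\sqrt{2} \left(1 - i\right) e^{\frac{3 \sqrt{2} \omega \left(1 + i\right)}{2}}}{72}
  F(ω) = 2πi·ΣRes = - \frac{\sqrt{2} i \pi \left(i \left(1 - i\right) e^{\frac{3 \sqrt{2} \omega \left(1 - i\right)}{2}} - \left(1 - i\right) e^{\frac{3 \sqrt{2} \omega \left(1 + i\right)}{2}}\right)}{36} = \frac{\pi e^{\frac{3 \sqrt{2} \omega}{2}} \cos{\left(\frac{3 \sqrt{2} \omega}{2} + \frac{\pi}{4} \right)}}{9}

Both cases combine into a single formula in |ω|:

F(ω) = \frac{\pi e^{- \frac{3 \sqrt{2} \left|{\omega}\right|}{2}} \sin{\left(\frac{3 \sqrt{2} \left|{\omega}\right|}{2} + \frac{\pi}{4} \right)}}{9}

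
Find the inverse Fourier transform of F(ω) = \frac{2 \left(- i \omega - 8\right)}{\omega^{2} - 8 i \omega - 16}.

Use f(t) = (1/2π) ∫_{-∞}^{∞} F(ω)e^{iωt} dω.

f(t) = 2 \left(4 t + 1\right) e^{- 4 t} u\left(t\right)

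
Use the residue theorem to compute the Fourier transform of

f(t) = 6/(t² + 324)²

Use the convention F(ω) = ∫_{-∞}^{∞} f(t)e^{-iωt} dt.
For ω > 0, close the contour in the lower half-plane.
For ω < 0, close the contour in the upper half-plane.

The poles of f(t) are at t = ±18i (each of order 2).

Let g(z) = f(z)e^{-iωz}; for large |z| the factor e^{-iωz} decays in the lower half-plane when ω > 0 and in the upper half-plane when ω < 0.

Case ω > 0 (lower half-plane, clockwise contour ⇒ F(ω) = -2πi·ΣRes):
  Res_{z = - 18 i} g(z) = \frac{i \left(18 \omega + 1\right) e^{- 18 \omega}}{3888} (pole of order 2)
  F(ω) = -2πi·ΣRes = \frac{\pi \left(18 \omega + 1\right) e^{- 18 \omega}}{1944}

Case ω < 0 (upper half-plane, counterclockwise contour ⇒ F(ω) = +2πi·ΣRes):
  Res_{z = 18 i} g(z) = \frac{i \left(18 \omega - 1\right) e^{18 \omega}}{3888} (pole of order 2)
  F(ω) = 2πi·ΣRes = \frac{\pi \left(1 - 18 \omega\right) e^{18 \omega}}{1944}

Both cases combine into a single formula in |ω|:

F(ω) = \frac{\pi \left(18 \left|{\omega}\right| + 1\right) e^{- 18 \left|{\omega}\right|}}{1944}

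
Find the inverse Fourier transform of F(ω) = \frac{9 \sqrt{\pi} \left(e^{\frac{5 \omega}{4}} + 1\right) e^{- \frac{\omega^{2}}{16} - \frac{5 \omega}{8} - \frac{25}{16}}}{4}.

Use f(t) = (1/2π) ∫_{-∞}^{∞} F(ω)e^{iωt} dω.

f(t) = 9 e^{- 4 t^{2}} \cos{\left(5 t \right)}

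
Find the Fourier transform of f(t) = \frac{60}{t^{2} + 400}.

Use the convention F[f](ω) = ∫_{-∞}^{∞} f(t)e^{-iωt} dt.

F(ω) = 3 \pi e^{- 20 \left|{\omega}\right|}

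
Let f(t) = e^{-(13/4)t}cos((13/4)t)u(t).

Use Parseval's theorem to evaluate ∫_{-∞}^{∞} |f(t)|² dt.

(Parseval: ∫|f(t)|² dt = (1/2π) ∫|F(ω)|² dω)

∫|f(t)|² dt = \frac{3}{26}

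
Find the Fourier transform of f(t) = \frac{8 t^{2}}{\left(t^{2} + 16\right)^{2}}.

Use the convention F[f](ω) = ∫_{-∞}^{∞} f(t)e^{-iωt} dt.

F(ω) = \pi \left(1 - 4 \left|{\omega}\right|\right) e^{- 4 \left|{\omega}\right|}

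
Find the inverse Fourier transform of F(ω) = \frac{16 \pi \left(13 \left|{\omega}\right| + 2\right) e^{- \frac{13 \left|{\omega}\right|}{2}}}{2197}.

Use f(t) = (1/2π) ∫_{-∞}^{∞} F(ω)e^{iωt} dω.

f(t) = \frac{8}{\left(t^{2} + \frac{169}{4}\right)^{2}}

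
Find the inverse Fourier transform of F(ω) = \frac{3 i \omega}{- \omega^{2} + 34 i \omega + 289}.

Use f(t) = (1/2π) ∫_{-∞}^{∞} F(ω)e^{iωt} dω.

f(t) = 3 \left(1 - 17 t\right) e^{- 17 t} u\left(t\right)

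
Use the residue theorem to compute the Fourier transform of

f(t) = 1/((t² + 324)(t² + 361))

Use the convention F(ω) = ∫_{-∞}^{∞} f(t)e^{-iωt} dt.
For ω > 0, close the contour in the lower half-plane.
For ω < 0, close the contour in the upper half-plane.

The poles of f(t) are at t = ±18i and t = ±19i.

Let g(z) = f(z)e^{-iωz}; for large |z| the factor e^{-iωz} decays in the lower half-plane when ω > 0 and in the upper half-plane when ω < 0.

Case ω > 0 (lower half-plane, clockwise contour ⇒ F(ω) = -2πi·ΣRes):
  Res_{z = - 18 i} g(z) = \frac{i e^{- 18 \omega}}{1332}
  Res_{z = - 19 i} g(z) = - \frac{i e^{- 19 \omega}}{1406}
  F(ω) = -2πi·ΣRes = \frac{\pi \left(19 e^{\omega} - 18\right) e^{- 19 \omega}}{12654}

Case ω < 0 (upper half-plane, counterclockwise contour ⇒ F(ω) = +2πi·ΣRes):
  Res_{z = 18 i} g(z) = - \frac{i e^{18 \omega}}{1332}
  Res_{z = 19 i} g(z) = \frac{i e^{19 \omega}}{1406}
  F(ω) = 2πi·ΣRes = \frac{\pi \left(19 - 18 e^{\omega}\right) e^{18 \omega}}{12654}

Both cases combine into a single formula in |ω|:

F(ω) = \frac{\pi \left(19 e^{\left|{\omega}\right|} - 18\right) e^{- 19 \left|{\omega}\right|}}{12654}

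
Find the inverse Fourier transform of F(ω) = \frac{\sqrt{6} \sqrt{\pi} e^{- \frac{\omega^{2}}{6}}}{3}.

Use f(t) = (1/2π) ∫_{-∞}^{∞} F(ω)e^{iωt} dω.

f(t) = e^{- \frac{3 t^{2}}{2}}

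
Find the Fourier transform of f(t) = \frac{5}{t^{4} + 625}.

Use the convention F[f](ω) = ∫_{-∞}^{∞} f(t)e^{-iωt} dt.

F(ω) = \frac{\pi e^{- \frac{5 \sqrt{2} \left|{\omega}\right|}{2}} \sin{\left(\frac{5 \sqrt{2} \left|{\omega}\right|}{2} + \frac{\pi}{4} \right)}}{25}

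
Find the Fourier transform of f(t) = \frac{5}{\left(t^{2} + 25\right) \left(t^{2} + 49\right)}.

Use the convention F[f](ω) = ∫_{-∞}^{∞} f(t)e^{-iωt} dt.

F(ω) = \frac{\pi \left(7 e^{2 \left|{\omega}\right|} - 5\right) e^{- 7 \left|{\omega}\right|}}{168}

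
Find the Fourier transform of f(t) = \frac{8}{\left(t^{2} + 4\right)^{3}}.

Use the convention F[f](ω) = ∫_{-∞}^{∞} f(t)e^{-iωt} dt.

F(ω) = \frac{\pi \left(4 \omega^{2} + 6 \left|{\omega}\right| + 3\right) e^{- 2 \left|{\omega}\right|}}{32}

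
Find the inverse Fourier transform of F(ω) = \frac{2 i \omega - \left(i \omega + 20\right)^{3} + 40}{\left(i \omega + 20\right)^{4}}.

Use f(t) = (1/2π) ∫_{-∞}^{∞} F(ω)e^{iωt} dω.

f(t) = \left(t^{2} - 1\right) e^{- 20 t} u\left(t\right)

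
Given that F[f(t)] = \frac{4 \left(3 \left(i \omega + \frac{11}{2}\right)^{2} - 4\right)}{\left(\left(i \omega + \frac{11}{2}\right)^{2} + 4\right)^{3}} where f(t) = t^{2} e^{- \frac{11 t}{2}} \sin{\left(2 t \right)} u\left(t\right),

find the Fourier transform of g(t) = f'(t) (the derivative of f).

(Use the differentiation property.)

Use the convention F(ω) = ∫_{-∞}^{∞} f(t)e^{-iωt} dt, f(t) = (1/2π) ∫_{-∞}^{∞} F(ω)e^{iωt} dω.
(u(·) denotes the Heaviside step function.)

F[g](ω) = \frac{64 i \omega \left(3 \left(2 i \omega + 11\right)^{2} - 16\right)}{\left(\left(2 i \omega + 11\right)^{2} + 16\right)^{3}}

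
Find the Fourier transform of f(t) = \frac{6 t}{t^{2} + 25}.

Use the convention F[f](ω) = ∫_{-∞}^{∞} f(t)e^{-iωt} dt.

F(ω) = - 6 i \pi e^{- 5 \left|{\omega}\right|} \operatorname{sign}{\left(\omega \right)}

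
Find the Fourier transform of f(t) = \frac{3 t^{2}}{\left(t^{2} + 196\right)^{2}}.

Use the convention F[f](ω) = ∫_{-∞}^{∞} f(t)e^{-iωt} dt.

F(ω) = \frac{3 \pi \left(1 - 14 \left|{\omega}\right|\right) e^{- 14 \left|{\omega}\right|}}{28}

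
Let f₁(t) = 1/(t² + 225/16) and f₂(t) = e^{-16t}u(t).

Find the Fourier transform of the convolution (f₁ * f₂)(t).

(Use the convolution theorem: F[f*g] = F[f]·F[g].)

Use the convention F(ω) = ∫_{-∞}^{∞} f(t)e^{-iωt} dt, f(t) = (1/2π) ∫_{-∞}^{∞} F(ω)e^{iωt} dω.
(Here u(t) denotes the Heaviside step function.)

F[f₁*f₂](ω) = \frac{4 \pi e^{- \frac{15 \left|{\omega}\right|}{4}}}{15 \left(i \omega + 16\right)}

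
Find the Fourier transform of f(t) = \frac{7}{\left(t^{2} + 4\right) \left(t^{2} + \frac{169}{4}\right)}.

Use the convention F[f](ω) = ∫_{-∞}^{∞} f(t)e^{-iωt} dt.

F(ω) = \frac{14 \pi e^{- 2 \left|{\omega}\right|}}{153} - \frac{56 \pi e^{- \frac{13 \left|{\omega}\right|}{2}}}{1989}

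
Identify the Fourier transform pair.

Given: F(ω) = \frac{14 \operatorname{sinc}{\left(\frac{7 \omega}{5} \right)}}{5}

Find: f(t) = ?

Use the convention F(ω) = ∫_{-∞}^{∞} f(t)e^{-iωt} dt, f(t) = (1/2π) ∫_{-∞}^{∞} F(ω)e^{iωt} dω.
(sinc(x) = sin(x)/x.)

f(t) = \begin{cases} 1 & \text{for}\: \left|{t}\right| < \frac{7}{5} \\0 & \text{otherwise} \end{cases}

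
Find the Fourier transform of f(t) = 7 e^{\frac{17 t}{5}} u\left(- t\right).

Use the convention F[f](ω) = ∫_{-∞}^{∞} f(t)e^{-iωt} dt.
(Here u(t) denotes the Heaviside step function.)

F(ω) = - \frac{35}{5 i \omega - 17}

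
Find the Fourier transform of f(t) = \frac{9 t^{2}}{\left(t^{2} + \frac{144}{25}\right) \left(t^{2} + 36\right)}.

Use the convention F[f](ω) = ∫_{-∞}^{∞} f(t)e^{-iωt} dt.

F(ω) = \frac{25 \pi e^{- 6 \left|{\omega}\right|}}{14} - \frac{5 \pi e^{- \frac{12 \left|{\omega}\right|}{5}}}{7}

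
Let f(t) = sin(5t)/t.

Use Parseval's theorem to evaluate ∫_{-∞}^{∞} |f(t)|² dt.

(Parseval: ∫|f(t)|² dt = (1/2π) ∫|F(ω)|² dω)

∫|f(t)|² dt = 5 \pi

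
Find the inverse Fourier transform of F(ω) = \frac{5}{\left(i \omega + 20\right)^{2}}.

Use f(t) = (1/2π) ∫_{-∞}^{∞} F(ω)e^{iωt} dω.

f(t) = 5 t e^{- 20 t} u\left(t\right)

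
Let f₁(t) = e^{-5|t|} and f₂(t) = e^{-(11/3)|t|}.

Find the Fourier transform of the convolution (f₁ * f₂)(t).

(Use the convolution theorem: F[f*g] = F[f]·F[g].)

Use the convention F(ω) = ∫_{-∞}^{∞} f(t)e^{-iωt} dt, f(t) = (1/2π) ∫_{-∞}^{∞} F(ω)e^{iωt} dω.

F[f₁*f₂](ω) = \frac{660}{\left(\omega^{2} + 25\right) \left(9 \omega^{2} + 121\right)}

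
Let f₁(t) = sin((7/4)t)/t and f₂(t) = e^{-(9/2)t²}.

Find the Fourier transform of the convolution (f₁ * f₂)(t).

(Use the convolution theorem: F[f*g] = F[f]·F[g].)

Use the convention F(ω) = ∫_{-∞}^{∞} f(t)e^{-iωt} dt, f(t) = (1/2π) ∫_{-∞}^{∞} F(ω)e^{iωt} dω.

F[f₁*f₂](ω) = \begin{cases} \frac{\sqrt{2} \pi^{\frac{3}{2}} e^{- \frac{\omega^{2}}{18}}}{3} & \text{for}\: \omega > - \frac{7}{4} \wedge \omega < \frac{7}{4} \\0 & \text{otherwise} \end{cases}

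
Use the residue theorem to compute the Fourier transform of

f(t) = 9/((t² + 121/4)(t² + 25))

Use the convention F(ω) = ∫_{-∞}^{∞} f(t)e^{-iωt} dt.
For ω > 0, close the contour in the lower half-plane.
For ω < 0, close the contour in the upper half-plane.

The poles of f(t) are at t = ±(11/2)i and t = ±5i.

Let g(z) = f(z)e^{-iωz}; for large |z| the factor e^{-iωz} decays in the lower half-plane when ω > 0 and in the upper half-plane when ω < 0.

Case ω > 0 (lower half-plane, clockwise contour ⇒ F(ω) = -2πi·ΣRes):
  Res_{z = - \frac{11 i}{2}} g(z) = - \frac{12 i e^{- \frac{11 \omega}{2}}}{77}
  Res_{z = - 5 i} g(z) = \frac{6 i e^{- 5 \omega}}{35}
  F(ω) = -2πi·ΣRes = \frac{12 \pi e^{- 5 \omega}}{35} - \frac{24 \pi e^{- \frac{11 \omega}{2}}}{77}

Case ω < 0 (upper half-plane, counterclockwise contour ⇒ F(ω) = +2πi·ΣRes):
  Res_{z = \frac{11 i}{2}} g(z) = \frac{12 i e^{\frac{11 \omega}{2}}}{77}
  Res_{z = 5 i} g(z) = - \frac{6 i e^{5 \omega}}{35}
  F(ω) = 2πi·ΣRes = \frac{12 \pi \left(- 10 e^{\frac{11 \omega}{2}} + 11 e^{5 \omega}\right)}{385}

Both cases combine into a single formula in |ω|:

F(ω) = \frac{12 \pi e^{- 5 \left|{\omega}\right|}}{35} - \frac{24 \pi e^{- \frac{11 \left|{\omega}\right|}{2}}}{77}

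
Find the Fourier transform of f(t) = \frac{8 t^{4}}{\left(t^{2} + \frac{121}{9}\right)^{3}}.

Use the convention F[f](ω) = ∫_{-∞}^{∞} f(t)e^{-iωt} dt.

F(ω) = \frac{\pi \left(121 \omega^{2} - 165 \left|{\omega}\right| + 27\right) e^{- \frac{11 \left|{\omega}\right|}{3}}}{33}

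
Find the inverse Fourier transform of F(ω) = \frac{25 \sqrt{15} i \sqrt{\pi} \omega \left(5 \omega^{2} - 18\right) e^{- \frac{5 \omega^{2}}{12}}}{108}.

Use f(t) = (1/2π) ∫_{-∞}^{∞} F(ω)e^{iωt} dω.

f(t) = 6 t^{3} e^{- \frac{3 t^{2}}{5}}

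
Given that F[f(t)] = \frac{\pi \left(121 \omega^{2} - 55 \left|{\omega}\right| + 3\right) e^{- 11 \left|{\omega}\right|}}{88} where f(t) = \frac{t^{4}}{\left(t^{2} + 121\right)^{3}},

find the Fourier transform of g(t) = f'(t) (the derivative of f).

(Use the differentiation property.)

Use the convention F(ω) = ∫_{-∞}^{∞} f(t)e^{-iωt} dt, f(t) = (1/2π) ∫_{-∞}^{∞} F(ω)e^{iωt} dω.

F[g](ω) = \frac{i \pi \omega \left(121 \omega^{2} - 55 \left|{\omega}\right| + 3\right) e^{- 11 \left|{\omega}\right|}}{88}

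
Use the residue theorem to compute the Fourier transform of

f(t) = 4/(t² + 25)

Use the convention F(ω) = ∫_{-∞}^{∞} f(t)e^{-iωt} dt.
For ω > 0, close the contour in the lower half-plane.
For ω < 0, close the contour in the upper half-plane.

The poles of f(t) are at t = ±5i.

Let g(z) = f(z)e^{-iωz}; for large |z| the factor e^{-iωz} decays in the lower half-plane when ω > 0 and in the upper half-plane when ω < 0.

Case ω > 0 (lower half-plane, clockwise contour ⇒ F(ω) = -2πi·ΣRes):
  Res_{z = - 5 i} g(z) = \frac{2 i e^{- 5 \omega}}{5}
  F(ω) = -2πi·ΣRes = \frac{4 \pi e^{- 5 \omega}}{5}

Case ω < 0 (upper half-plane, counterclockwise contour ⇒ F(ω) = +2πi·ΣRes):
  Res_{z = 5 i} g(z) = - \frac{2 i e^{5 \omega}}{5}
  F(ω) = 2πi·ΣRes = \frac{4 \pi e^{5 \omega}}{5}

Both cases combine into a single formula in |ω|:

F(ω) = \frac{4 \pi e^{- 5 \left|{\omega}\right|}}{5}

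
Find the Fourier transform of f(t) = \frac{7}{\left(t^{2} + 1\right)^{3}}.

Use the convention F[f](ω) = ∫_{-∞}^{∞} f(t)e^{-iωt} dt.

F(ω) = \frac{7 \pi \left(\omega^{2} + 3 \left|{\omega}\right| + 3\right) e^{- \left|{\omega}\right|}}{8}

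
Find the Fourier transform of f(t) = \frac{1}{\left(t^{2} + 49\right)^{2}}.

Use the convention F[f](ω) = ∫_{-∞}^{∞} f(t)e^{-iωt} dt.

F(ω) = \frac{\pi \left(7 \left|{\omega}\right| + 1\right) e^{- 7 \left|{\omega}\right|}}{686}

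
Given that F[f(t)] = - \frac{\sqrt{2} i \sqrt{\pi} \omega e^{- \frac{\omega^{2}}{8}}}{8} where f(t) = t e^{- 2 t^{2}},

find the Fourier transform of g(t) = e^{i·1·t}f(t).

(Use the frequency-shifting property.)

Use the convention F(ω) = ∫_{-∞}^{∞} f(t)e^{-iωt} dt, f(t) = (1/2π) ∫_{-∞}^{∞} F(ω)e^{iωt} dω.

F[g](ω) = \frac{\sqrt{2} i \sqrt{\pi} \left(1 - \omega\right) e^{- \frac{\left(\omega - 1\right)^{2}}{8}}}{8}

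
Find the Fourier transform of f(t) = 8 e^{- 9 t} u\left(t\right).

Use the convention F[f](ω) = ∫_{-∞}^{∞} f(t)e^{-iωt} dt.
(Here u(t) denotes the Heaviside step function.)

F(ω) = \frac{8}{i \omega + 9}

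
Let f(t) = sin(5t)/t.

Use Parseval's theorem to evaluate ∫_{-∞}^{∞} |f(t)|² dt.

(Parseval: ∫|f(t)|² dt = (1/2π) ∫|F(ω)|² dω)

∫|f(t)|² dt = 5 \pi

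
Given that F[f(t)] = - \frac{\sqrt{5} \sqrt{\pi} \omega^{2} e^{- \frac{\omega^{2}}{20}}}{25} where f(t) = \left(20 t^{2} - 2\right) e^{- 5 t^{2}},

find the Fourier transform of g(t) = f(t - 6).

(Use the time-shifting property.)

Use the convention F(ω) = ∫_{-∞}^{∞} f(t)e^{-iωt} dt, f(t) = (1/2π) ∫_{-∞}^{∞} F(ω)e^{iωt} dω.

F[g](ω) = - \frac{\sqrt{5} \sqrt{\pi} \omega^{2} e^{- \frac{\omega \left(\omega + 120 i\right)}{20}}}{25}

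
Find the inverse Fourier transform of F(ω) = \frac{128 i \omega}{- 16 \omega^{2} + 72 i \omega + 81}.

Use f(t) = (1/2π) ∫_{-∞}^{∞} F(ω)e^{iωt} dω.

f(t) = 8 \left(1 - \frac{9 t}{4}\right) e^{- \frac{9 t}{4}} u\left(t\right)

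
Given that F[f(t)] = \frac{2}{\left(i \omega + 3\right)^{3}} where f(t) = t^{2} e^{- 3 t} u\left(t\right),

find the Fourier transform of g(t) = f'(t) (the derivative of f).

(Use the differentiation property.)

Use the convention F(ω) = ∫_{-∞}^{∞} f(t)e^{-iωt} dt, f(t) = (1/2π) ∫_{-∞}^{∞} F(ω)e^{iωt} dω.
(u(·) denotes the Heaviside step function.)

F[g](ω) = \frac{2 i \omega}{\left(i \omega + 3\right)^{3}}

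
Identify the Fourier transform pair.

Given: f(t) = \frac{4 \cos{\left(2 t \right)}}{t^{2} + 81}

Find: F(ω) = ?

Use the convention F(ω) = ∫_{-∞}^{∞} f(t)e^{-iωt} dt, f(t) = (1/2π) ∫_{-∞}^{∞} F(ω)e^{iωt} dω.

F(ω) = \frac{2 \pi e^{- 9 \left|{\omega + 2}\right|}}{9} + \frac{2 \pi e^{- 9 \left|{\omega - 2}\right|}}{9}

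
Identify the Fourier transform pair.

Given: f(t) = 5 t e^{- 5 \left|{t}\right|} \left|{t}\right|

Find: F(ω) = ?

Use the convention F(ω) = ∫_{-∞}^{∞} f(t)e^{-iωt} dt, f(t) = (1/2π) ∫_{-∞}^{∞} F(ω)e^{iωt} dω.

F(ω) = \frac{20 i \omega \left(\omega^{2} - 75\right)}{\left(\omega^{2} + 25\right)^{3}}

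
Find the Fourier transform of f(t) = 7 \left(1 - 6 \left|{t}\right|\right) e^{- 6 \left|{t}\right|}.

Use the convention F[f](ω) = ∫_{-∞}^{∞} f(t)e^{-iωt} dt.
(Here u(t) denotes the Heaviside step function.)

F(ω) = \frac{168 \omega^{2}}{\left(\omega^{2} + 36\right)^{2}}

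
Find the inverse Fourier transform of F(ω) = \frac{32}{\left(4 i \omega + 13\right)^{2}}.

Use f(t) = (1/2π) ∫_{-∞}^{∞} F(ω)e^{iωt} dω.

f(t) = 2 t e^{- \frac{13 t}{4}} u\left(t\right)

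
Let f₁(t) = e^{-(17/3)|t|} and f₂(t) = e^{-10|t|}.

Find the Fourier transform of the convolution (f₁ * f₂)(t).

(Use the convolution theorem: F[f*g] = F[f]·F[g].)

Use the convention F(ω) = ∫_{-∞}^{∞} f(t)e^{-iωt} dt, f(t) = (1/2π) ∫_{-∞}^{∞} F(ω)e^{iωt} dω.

F[f₁*f₂](ω) = \frac{2040}{\left(\omega^{2} + 100\right) \left(9 \omega^{2} + 289\right)}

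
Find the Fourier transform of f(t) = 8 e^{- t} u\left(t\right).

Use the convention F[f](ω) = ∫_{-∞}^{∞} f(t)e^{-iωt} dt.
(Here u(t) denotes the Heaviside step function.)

F(ω) = \frac{8}{i \omega + 1}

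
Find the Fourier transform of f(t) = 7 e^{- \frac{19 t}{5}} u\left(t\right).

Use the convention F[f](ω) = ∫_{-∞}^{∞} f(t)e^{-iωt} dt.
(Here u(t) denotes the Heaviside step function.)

F(ω) = \frac{35}{5 i \omega + 19}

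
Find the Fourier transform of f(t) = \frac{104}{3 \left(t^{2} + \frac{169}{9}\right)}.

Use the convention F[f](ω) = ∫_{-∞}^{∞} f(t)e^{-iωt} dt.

F(ω) = 8 \pi e^{- \frac{13 \left|{\omega}\right|}{3}}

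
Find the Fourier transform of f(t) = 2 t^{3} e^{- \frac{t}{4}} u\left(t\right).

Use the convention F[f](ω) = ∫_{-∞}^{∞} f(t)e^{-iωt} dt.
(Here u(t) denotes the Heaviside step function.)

F(ω) = \frac{3072}{\left(4 i \omega + 1\right)^{4}}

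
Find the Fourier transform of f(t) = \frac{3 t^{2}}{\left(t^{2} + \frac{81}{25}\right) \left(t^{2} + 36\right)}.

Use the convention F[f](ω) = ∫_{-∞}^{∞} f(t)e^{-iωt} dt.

F(ω) = \frac{50 \pi e^{- 6 \left|{\omega}\right|}}{91} - \frac{15 \pi e^{- \frac{9 \left|{\omega}\right|}{5}}}{91}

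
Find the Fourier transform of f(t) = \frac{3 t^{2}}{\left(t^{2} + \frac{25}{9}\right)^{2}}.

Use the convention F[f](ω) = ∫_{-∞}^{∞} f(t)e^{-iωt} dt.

F(ω) = \frac{3 \pi \left(3 - 5 \left|{\omega}\right|\right) e^{- \frac{5 \left|{\omega}\right|}{3}}}{10}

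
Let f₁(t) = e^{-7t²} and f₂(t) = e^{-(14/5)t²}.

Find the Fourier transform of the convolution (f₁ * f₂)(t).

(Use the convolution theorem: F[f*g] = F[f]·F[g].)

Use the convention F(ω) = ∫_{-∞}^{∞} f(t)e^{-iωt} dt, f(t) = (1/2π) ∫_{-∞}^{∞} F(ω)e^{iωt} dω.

F[f₁*f₂](ω) = \frac{\sqrt{10} \pi e^{- \frac{\omega^{2}}{8}}}{14}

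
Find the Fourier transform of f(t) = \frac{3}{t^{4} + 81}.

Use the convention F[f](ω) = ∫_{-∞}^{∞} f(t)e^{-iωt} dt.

F(ω) = \frac{\pi e^{- \frac{3 \sqrt{2} \left|{\omega}\right|}{2}} \sin{\left(\frac{3 \sqrt{2} \left|{\omega}\right|}{2} + \frac{\pi}{4} \right)}}{9}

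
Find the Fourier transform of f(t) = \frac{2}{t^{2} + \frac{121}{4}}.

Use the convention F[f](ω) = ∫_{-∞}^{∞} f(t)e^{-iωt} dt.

F(ω) = \frac{4 \pi e^{- \frac{11 \left|{\omega}\right|}{2}}}{11}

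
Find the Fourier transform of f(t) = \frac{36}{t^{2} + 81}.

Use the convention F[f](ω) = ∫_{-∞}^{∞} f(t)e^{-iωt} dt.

F(ω) = 4 \pi e^{- 9 \left|{\omega}\right|}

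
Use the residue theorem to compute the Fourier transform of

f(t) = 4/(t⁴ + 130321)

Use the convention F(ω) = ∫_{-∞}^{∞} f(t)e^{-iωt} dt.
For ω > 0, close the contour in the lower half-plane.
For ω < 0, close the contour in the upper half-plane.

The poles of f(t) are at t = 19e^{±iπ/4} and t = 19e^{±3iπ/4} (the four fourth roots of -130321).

Let g(z) = f(z)e^{-iωz}; for large |z| the factor e^{-iωz} decays in the lower half-plane when ω > 0 and in the upper half-plane when ω < 0.

Case ω > 0 (lower half-plane, clockwise contour ⇒ F(ω) = -2πi·ΣRes):
  Res_{z = - \frac{19 \sqrt{2}}{2} - \frac{19 \sqrt{2} i}{2}} g(z) = \frac{\sqrt{2} i \left(1 - i\right) e^{\frac{19 \sqrt{2} \omega \left(-1 + i\right)}{2}}}{13718}
  Res_{z = \frac{19 \sqrt{2}}{2} - \frac{19 \sqrt{2} i}{2}} g(z) = \frac{\sqrt{2} i \left(1 + i\right) e^{- \frac{19 \sqrt{2} \omega \left(1 + i\right)}{2}}}{13718}
  F(ω) = -2πi·ΣRes = \frac{\sqrt{2} \pi \left(\left(1 - i\right) e^{19 \sqrt{2} i \omega} + 1 + i\right) e^{- \frac{19 \sqrt{2} \omega \left(1 + i\right)}{2}}}{6859} = \frac{4 \pi e^{- \frac{19 \sqrt{2} \omega}{2}} \sin{\left(\frac{19 \sqrt{2} \omega}{2} + \frac{\pi}{4} \right)}}{6859}

Case ω < 0 (upper half-plane, counterclockwise contour ⇒ F(ω) = +2πi·ΣRes):
  Res_{z = \frac{19 \sqrt{2}}{2} + \frac{19 \sqrt{2} i}{2}} g(z) = \frac{\sqrt{2} i \left(-1 + i\right) e^{\frac{19 \sqrt{2} \omega \left(1 - i\right)}{2}}}{13718}
  Res_{z = - \frac{19 \sqrt{2}}{2} + \frac{19 \sqrt{2} i}{2}} g(z) = \frac{\sqrt{2} \left(1 - i\right) e^{\frac{19 \sqrt{2} \omega \left(1 + i\right)}{2}}}{13718}
  F(ω) = 2πi·ΣRes = - \frac{\sqrt{2} i \pi \left(i \left(1 - i\right) e^{\frac{19 \sqrt{2} \omega \left(1 - i\right)}{2}} - \left(1 - i\right) e^{\frac{19 \sqrt{2} \omega \left(1 + i\right)}{2}}\right)}{6859} = \frac{4 \pi e^{\frac{19 \sqrt{2} \omega}{2}} \cos{\left(\frac{19 \sqrt{2} \omega}{2} + \frac{\pi}{4} \right)}}{6859}

Both cases combine into a single formula in |ω|:

F(ω) = \frac{4 \pi e^{- \frac{19 \sqrt{2} \left|{\omega}\right|}{2}} \sin{\left(\frac{19 \sqrt{2} \left|{\omega}\right|}{2} + \frac{\pi}{4} \right)}}{6859}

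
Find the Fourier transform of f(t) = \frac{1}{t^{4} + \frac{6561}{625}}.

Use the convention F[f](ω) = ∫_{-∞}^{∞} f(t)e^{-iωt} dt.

F(ω) = \frac{125 \pi e^{- \frac{9 \sqrt{2} \left|{\omega}\right|}{10}} \sin{\left(\frac{9 \sqrt{2} \left|{\omega}\right|}{10} + \frac{\pi}{4} \right)}}{729}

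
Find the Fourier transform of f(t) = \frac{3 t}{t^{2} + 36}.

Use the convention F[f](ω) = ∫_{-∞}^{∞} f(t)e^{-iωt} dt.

F(ω) = - 3 i \pi e^{- 6 \left|{\omega}\right|} \operatorname{sign}{\left(\omega \right)}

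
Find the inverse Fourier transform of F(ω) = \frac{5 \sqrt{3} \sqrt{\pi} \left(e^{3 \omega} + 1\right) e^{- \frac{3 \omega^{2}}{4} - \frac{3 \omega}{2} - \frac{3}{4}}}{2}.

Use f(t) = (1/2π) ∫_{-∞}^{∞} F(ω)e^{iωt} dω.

f(t) = 5 e^{- \frac{t^{2}}{3}} \cos{\left(t \right)}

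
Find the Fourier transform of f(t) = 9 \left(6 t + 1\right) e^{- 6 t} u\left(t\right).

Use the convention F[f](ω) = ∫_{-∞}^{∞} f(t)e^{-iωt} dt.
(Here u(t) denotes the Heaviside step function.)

F(ω) = \frac{9 \left(- i \omega - 12\right)}{\omega^{2} - 12 i \omega - 36}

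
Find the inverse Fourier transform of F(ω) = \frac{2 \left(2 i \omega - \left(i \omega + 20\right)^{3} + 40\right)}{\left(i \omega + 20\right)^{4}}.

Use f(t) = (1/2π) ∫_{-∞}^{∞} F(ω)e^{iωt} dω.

f(t) = 2 \left(t^{2} - 1\right) e^{- 20 t} u\left(t\right)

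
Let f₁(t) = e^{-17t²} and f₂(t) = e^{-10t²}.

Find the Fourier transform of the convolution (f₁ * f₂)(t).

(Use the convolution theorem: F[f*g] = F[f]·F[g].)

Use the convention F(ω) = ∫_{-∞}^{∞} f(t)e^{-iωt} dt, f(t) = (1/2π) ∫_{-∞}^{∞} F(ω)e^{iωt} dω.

F[f₁*f₂](ω) = \frac{\sqrt{170} \pi e^{- \frac{27 \omega^{2}}{680}}}{170}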